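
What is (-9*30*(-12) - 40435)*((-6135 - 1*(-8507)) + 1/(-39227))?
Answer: -3460862447385/39227 ≈ -8.8227e+7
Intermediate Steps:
(-9*30*(-12) - 40435)*((-6135 - 1*(-8507)) + 1/(-39227)) = (-270*(-12) - 40435)*((-6135 + 8507) - 1/39227) = (3240 - 40435)*(2372 - 1/39227) = -37195*93046443/39227 = -3460862447385/39227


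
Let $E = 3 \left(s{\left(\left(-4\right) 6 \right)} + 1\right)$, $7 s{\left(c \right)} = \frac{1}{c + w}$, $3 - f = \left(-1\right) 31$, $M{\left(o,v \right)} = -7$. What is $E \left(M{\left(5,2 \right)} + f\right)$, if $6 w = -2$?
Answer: $\frac{41148}{511} \approx 80.524$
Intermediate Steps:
$w = - \frac{1}{3}$ ($w = \frac{1}{6} \left(-2\right) = - \frac{1}{3} \approx -0.33333$)
$f = 34$ ($f = 3 - \left(-1\right) 31 = 3 - -31 = 3 + 31 = 34$)
$s{\left(c \right)} = \frac{1}{7 \left(- \frac{1}{3} + c\right)}$ ($s{\left(c \right)} = \frac{1}{7 \left(c - \frac{1}{3}\right)} = \frac{1}{7 \left(- \frac{1}{3} + c\right)}$)
$E = \frac{1524}{511}$ ($E = 3 \left(\frac{3}{7 \left(-1 + 3 \left(\left(-4\right) 6\right)\right)} + 1\right) = 3 \left(\frac{3}{7 \left(-1 + 3 \left(-24\right)\right)} + 1\right) = 3 \left(\frac{3}{7 \left(-1 - 72\right)} + 1\right) = 3 \left(\frac{3}{7 \left(-73\right)} + 1\right) = 3 \left(\frac{3}{7} \left(- \frac{1}{73}\right) + 1\right) = 3 \left(- \frac{3}{511} + 1\right) = 3 \cdot \frac{508}{511} = \frac{1524}{511} \approx 2.9824$)
$E \left(M{\left(5,2 \right)} + f\right) = \frac{1524 \left(-7 + 34\right)}{511} = \frac{1524}{511} \cdot 27 = \frac{41148}{511}$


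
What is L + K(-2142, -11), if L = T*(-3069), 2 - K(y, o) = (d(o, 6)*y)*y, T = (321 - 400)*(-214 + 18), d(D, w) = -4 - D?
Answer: -79637542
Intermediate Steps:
T = 15484 (T = -79*(-196) = 15484)
K(y, o) = 2 - y**2*(-4 - o) (K(y, o) = 2 - (-4 - o)*y*y = 2 - y*(-4 - o)*y = 2 - y**2*(-4 - o))
L = -47520396 (L = 15484*(-3069) = -47520396)
L + K(-2142, -11) = -47520396 + (2 + (-2142)**2*(4 - 11)) = -47520396 + (2 + 4588164*(-7)) = -47520396 + (2 - 32117148) = -47520396 - 32117146 = -79637542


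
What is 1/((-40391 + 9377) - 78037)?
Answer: -1/109051 ≈ -9.1700e-6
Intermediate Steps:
1/((-40391 + 9377) - 78037) = 1/(-31014 - 78037) = 1/(-109051) = -1/109051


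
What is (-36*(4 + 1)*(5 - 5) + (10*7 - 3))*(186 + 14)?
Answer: 13400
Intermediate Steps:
(-36*(4 + 1)*(5 - 5) + (10*7 - 3))*(186 + 14) = (-180*0 + (70 - 3))*200 = (-36*0 + 67)*200 = (0 + 67)*200 = 67*200 = 13400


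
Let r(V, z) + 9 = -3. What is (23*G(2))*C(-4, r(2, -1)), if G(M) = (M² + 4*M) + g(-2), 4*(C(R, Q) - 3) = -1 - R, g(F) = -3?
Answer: 3105/4 ≈ 776.25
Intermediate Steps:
r(V, z) = -12 (r(V, z) = -9 - 3 = -12)
C(R, Q) = 11/4 - R/4 (C(R, Q) = 3 + (-1 - R)/4 = 3 + (-¼ - R/4) = 11/4 - R/4)
G(M) = -3 + M² + 4*M (G(M) = (M² + 4*M) - 3 = -3 + M² + 4*M)
(23*G(2))*C(-4, r(2, -1)) = (23*(-3 + 2² + 4*2))*(11/4 - ¼*(-4)) = (23*(-3 + 4 + 8))*(11/4 + 1) = (23*9)*(15/4) = 207*(15/4) = 3105/4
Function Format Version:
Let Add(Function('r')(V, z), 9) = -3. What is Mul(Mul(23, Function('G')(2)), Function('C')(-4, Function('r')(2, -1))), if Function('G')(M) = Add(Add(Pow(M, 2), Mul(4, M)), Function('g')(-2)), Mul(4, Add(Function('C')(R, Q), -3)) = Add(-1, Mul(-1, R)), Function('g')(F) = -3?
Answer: Rational(3105, 4) ≈ 776.25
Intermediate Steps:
Function('r')(V, z) = -12 (Function('r')(V, z) = Add(-9, -3) = -12)
Function('C')(R, Q) = Add(Rational(11, 4), Mul(Rational(-1, 4), R)) (Function('C')(R, Q) = Add(3, Mul(Rational(1, 4), Add(-1, Mul(-1, R)))) = Add(3, Add(Rational(-1, 4), Mul(Rational(-1, 4), R))) = Add(Rational(11, 4), Mul(Rational(-1, 4), R)))
Function('G')(M) = Add(-3, Pow(M, 2), Mul(4, M)) (Function('G')(M) = Add(Add(Pow(M, 2), Mul(4, M)), -3) = Add(-3, Pow(M, 2), Mul(4, M)))
Mul(Mul(23, Function('G')(2)), Function('C')(-4, Function('r')(2, -1))) = Mul(Mul(23, Add(-3, Pow(2, 2), Mul(4, 2))), Add(Rational(11, 4), Mul(Rational(-1, 4), -4))) = Mul(Mul(23, Add(-3, 4, 8)), Add(Rational(11, 4), 1)) = Mul(Mul(23, 9), Rational(15, 4)) = Mul(207, Rational(15, 4)) = Rational(3105, 4)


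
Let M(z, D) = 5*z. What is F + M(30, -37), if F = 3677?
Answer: 3827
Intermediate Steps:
F + M(30, -37) = 3677 + 5*30 = 3677 + 150 = 3827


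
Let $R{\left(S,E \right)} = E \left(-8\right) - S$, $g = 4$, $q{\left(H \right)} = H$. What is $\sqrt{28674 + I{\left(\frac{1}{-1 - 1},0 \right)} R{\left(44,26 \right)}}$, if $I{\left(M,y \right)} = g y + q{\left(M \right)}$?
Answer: $120 \sqrt{2} \approx 169.71$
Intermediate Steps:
$R{\left(S,E \right)} = - S - 8 E$ ($R{\left(S,E \right)} = - 8 E - S = - S - 8 E$)
$I{\left(M,y \right)} = M + 4 y$ ($I{\left(M,y \right)} = 4 y + M = M + 4 y$)
$\sqrt{28674 + I{\left(\frac{1}{-1 - 1},0 \right)} R{\left(44,26 \right)}} = \sqrt{28674 + \left(\frac{1}{-1 - 1} + 4 \cdot 0\right) \left(\left(-1\right) 44 - 208\right)} = \sqrt{28674 + \left(\frac{1}{-2} + 0\right) \left(-44 - 208\right)} = \sqrt{28674 + \left(- \frac{1}{2} + 0\right) \left(-252\right)} = \sqrt{28674 - -126} = \sqrt{28674 + 126} = \sqrt{28800} = 120 \sqrt{2}$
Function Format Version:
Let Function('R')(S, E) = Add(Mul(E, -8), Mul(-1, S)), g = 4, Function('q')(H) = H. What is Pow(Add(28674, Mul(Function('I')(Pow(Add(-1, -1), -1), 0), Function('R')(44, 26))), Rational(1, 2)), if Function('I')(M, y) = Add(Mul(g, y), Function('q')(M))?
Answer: Mul(120, Pow(2, Rational(1, 2))) ≈ 169.71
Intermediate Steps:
Function('R')(S, E) = Add(Mul(-1, S), Mul(-8, E)) (Function('R')(S, E) = Add(Mul(-8, E), Mul(-1, S)) = Add(Mul(-1, S), Mul(-8, E)))
Function('I')(M, y) = Add(M, Mul(4, y)) (Function('I')(M, y) = Add(Mul(4, y), M) = Add(M, Mul(4, y)))
Pow(Add(28674, Mul(Function('I')(Pow(Add(-1, -1), -1), 0), Function('R')(44, 26))), Rational(1, 2)) = Pow(Add(28674, Mul(Add(Pow(Add(-1, -1), -1), Mul(4, 0)), Add(Mul(-1, 44), Mul(-8, 26)))), Rational(1, 2)) = Pow(Add(28674, Mul(Add(Pow(-2, -1), 0), Add(-44, -208))), Rational(1, 2)) = Pow(Add(28674, Mul(Add(Rational(-1, 2), 0), -252)), Rational(1, 2)) = Pow(Add(28674, Mul(Rational(-1, 2), -252)), Rational(1, 2)) = Pow(Add(28674, 126), Rational(1, 2)) = Pow(28800, Rational(1, 2)) = Mul(120, Pow(2, Rational(1, 2)))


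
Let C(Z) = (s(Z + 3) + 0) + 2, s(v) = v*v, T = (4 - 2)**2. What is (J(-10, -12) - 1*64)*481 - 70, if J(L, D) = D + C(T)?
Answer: -12095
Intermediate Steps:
T = 4 (T = 2**2 = 4)
s(v) = v**2
C(Z) = 2 + (3 + Z)**2 (C(Z) = ((Z + 3)**2 + 0) + 2 = ((3 + Z)**2 + 0) + 2 = (3 + Z)**2 + 2 = 2 + (3 + Z)**2)
J(L, D) = 51 + D (J(L, D) = D + (2 + (3 + 4)**2) = D + (2 + 7**2) = D + (2 + 49) = D + 51 = 51 + D)
(J(-10, -12) - 1*64)*481 - 70 = ((51 - 12) - 1*64)*481 - 70 = (39 - 64)*481 - 70 = -25*481 - 70 = -12025 - 70 = -12095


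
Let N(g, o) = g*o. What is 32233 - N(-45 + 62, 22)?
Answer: 31859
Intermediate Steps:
32233 - N(-45 + 62, 22) = 32233 - (-45 + 62)*22 = 32233 - 17*22 = 32233 - 1*374 = 32233 - 374 = 31859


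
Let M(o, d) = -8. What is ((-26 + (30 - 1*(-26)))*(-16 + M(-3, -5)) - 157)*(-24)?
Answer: 21048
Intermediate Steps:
((-26 + (30 - 1*(-26)))*(-16 + M(-3, -5)) - 157)*(-24) = ((-26 + (30 - 1*(-26)))*(-16 - 8) - 157)*(-24) = ((-26 + (30 + 26))*(-24) - 157)*(-24) = ((-26 + 56)*(-24) - 157)*(-24) = (30*(-24) - 157)*(-24) = (-720 - 157)*(-24) = -877*(-24) = 21048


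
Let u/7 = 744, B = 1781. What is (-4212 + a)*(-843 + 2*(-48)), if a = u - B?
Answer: 737115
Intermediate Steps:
u = 5208 (u = 7*744 = 5208)
a = 3427 (a = 5208 - 1*1781 = 5208 - 1781 = 3427)
(-4212 + a)*(-843 + 2*(-48)) = (-4212 + 3427)*(-843 + 2*(-48)) = -785*(-843 - 96) = -785*(-939) = 737115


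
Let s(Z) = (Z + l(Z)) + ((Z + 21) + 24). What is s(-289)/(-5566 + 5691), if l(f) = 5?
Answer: -528/125 ≈ -4.2240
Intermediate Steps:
s(Z) = 50 + 2*Z (s(Z) = (Z + 5) + ((Z + 21) + 24) = (5 + Z) + ((21 + Z) + 24) = (5 + Z) + (45 + Z) = 50 + 2*Z)
s(-289)/(-5566 + 5691) = (50 + 2*(-289))/(-5566 + 5691) = (50 - 578)/125 = -528*1/125 = -528/125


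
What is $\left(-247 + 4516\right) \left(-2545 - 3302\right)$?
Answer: $-24960843$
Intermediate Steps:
$\left(-247 + 4516\right) \left(-2545 - 3302\right) = 4269 \left(-5847\right) = -24960843$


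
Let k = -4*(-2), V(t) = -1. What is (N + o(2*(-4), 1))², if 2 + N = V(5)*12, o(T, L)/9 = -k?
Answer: 7396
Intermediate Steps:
k = 8
o(T, L) = -72 (o(T, L) = 9*(-1*8) = 9*(-8) = -72)
N = -14 (N = -2 - 1*12 = -2 - 12 = -14)
(N + o(2*(-4), 1))² = (-14 - 72)² = (-86)² = 7396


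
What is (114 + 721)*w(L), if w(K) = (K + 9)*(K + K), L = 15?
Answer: 601200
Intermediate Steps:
w(K) = 2*K*(9 + K) (w(K) = (9 + K)*(2*K) = 2*K*(9 + K))
(114 + 721)*w(L) = (114 + 721)*(2*15*(9 + 15)) = 835*(2*15*24) = 835*720 = 601200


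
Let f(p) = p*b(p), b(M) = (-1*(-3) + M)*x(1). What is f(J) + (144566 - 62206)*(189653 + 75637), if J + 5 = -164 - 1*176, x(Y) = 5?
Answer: 21849874350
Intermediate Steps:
b(M) = 15 + 5*M (b(M) = (-1*(-3) + M)*5 = (3 + M)*5 = 15 + 5*M)
J = -345 (J = -5 + (-164 - 1*176) = -5 + (-164 - 176) = -5 - 340 = -345)
f(p) = p*(15 + 5*p)
f(J) + (144566 - 62206)*(189653 + 75637) = 5*(-345)*(3 - 345) + (144566 - 62206)*(189653 + 75637) = 5*(-345)*(-342) + 82360*265290 = 589950 + 21849284400 = 21849874350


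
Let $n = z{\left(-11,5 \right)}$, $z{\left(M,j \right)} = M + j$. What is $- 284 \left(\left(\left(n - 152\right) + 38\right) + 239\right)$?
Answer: $-33796$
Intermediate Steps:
$n = -6$ ($n = -11 + 5 = -6$)
$- 284 \left(\left(\left(n - 152\right) + 38\right) + 239\right) = - 284 \left(\left(\left(-6 - 152\right) + 38\right) + 239\right) = - 284 \left(\left(-158 + 38\right) + 239\right) = - 284 \left(-120 + 239\right) = \left(-284\right) 119 = -33796$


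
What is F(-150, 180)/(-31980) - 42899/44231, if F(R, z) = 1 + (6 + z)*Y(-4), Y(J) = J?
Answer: -1339046387/1414507380 ≈ -0.94665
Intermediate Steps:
F(R, z) = -23 - 4*z (F(R, z) = 1 + (6 + z)*(-4) = 1 + (-24 - 4*z) = -23 - 4*z)
F(-150, 180)/(-31980) - 42899/44231 = (-23 - 4*180)/(-31980) - 42899/44231 = (-23 - 720)*(-1/31980) - 42899*1/44231 = -743*(-1/31980) - 42899/44231 = 743/31980 - 42899/44231 = -1339046387/1414507380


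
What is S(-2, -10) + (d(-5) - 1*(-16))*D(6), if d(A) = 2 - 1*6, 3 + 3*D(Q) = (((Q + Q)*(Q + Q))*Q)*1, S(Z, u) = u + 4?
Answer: 3438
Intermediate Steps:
S(Z, u) = 4 + u
D(Q) = -1 + 4*Q**3/3 (D(Q) = -1 + ((((Q + Q)*(Q + Q))*Q)*1)/3 = -1 + ((((2*Q)*(2*Q))*Q)*1)/3 = -1 + (((4*Q**2)*Q)*1)/3 = -1 + ((4*Q**3)*1)/3 = -1 + (4*Q**3)/3 = -1 + 4*Q**3/3)
d(A) = -4 (d(A) = 2 - 6 = -4)
S(-2, -10) + (d(-5) - 1*(-16))*D(6) = (4 - 10) + (-4 - 1*(-16))*(-1 + (4/3)*6**3) = -6 + (-4 + 16)*(-1 + (4/3)*216) = -6 + 12*(-1 + 288) = -6 + 12*287 = -6 + 3444 = 3438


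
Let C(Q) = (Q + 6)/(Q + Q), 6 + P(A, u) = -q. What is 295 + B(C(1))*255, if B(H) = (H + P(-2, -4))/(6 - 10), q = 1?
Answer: 4145/8 ≈ 518.13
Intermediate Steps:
P(A, u) = -7 (P(A, u) = -6 - 1*1 = -6 - 1 = -7)
C(Q) = (6 + Q)/(2*Q) (C(Q) = (6 + Q)/((2*Q)) = (6 + Q)*(1/(2*Q)) = (6 + Q)/(2*Q))
B(H) = 7/4 - H/4 (B(H) = (H - 7)/(6 - 10) = (-7 + H)/(-4) = (-7 + H)*(-1/4) = 7/4 - H/4)
295 + B(C(1))*255 = 295 + (7/4 - (6 + 1)/(8*1))*255 = 295 + (7/4 - 7/8)*255 = 295 + (7/8)*255 = 295 + 1785/8 = 4145/8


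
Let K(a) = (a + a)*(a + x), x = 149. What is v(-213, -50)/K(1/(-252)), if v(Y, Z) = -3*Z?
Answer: -4762800/37547 ≈ -126.85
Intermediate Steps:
K(a) = 2*a*(149 + a) (K(a) = (a + a)*(a + 149) = (2*a)*(149 + a) = 2*a*(149 + a))
v(-213, -50)/K(1/(-252)) = (-3*(-50))/((2*(149 + 1/(-252))/(-252))) = 150/((2*(-1/252)*(149 - 1/252))) = 150/((2*(-1/252)*(37547/252))) = 150/(-37547/31752) = 150*(-31752/37547) = -4762800/37547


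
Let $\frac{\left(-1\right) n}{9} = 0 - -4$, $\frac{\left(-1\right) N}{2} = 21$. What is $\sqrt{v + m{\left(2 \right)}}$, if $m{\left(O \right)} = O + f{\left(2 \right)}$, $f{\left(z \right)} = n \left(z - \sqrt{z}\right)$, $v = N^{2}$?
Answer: $\sqrt{1694 + 36 \sqrt{2}} \approx 41.772$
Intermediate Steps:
$N = -42$ ($N = \left(-2\right) 21 = -42$)
$v = 1764$ ($v = \left(-42\right)^{2} = 1764$)
$n = -36$ ($n = - 9 \left(0 - -4\right) = - 9 \left(0 + 4\right) = \left(-9\right) 4 = -36$)
$f{\left(z \right)} = - 36 z + 36 \sqrt{z}$ ($f{\left(z \right)} = - 36 \left(z - \sqrt{z}\right) = - 36 z + 36 \sqrt{z}$)
$m{\left(O \right)} = -72 + O + 36 \sqrt{2}$ ($m{\left(O \right)} = O + \left(\left(-36\right) 2 + 36 \sqrt{2}\right) = O - \left(72 - 36 \sqrt{2}\right) = -72 + O + 36 \sqrt{2}$)
$\sqrt{v + m{\left(2 \right)}} = \sqrt{1764 + \left(-72 + 2 + 36 \sqrt{2}\right)} = \sqrt{1764 - \left(70 - 36 \sqrt{2}\right)} = \sqrt{1694 + 36 \sqrt{2}}$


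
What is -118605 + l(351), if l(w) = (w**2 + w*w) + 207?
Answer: 128004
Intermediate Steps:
l(w) = 207 + 2*w**2 (l(w) = (w**2 + w**2) + 207 = 2*w**2 + 207 = 207 + 2*w**2)
-118605 + l(351) = -118605 + (207 + 2*351**2) = -118605 + (207 + 2*123201) = -118605 + (207 + 246402) = -118605 + 246609 = 128004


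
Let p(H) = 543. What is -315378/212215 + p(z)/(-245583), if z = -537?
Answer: -25855569373/17372132115 ≈ -1.4883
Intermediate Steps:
-315378/212215 + p(z)/(-245583) = -315378/212215 + 543/(-245583) = -315378*1/212215 + 543*(-1/245583) = -315378/212215 - 181/81861 = -25855569373/17372132115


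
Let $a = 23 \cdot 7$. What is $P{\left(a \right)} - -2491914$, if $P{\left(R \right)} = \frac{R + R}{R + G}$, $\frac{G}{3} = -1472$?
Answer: $\frac{461004076}{185} \approx 2.4919 \cdot 10^{6}$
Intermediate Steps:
$G = -4416$ ($G = 3 \left(-1472\right) = -4416$)
$a = 161$
$P{\left(R \right)} = \frac{2 R}{-4416 + R}$ ($P{\left(R \right)} = \frac{R + R}{R - 4416} = \frac{2 R}{-4416 + R}$)
$P{\left(a \right)} - -2491914 = 2 \cdot 161 \frac{1}{-4416 + 161} - -2491914 = 2 \cdot 161 \frac{1}{-4255} + 2491914 = 2 \cdot 161 \left(- \frac{1}{4255}\right) + 2491914 = - \frac{14}{185} + 2491914 = \frac{461004076}{185}$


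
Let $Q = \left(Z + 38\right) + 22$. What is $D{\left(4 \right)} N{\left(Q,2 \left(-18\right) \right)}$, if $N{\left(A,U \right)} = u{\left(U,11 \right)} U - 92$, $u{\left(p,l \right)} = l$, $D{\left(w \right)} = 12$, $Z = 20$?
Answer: $-5856$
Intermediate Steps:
$Q = 80$ ($Q = \left(20 + 38\right) + 22 = 58 + 22 = 80$)
$N{\left(A,U \right)} = -92 + 11 U$ ($N{\left(A,U \right)} = 11 U - 92 = -92 + 11 U$)
$D{\left(4 \right)} N{\left(Q,2 \left(-18\right) \right)} = 12 \left(-92 + 11 \cdot 2 \left(-18\right)\right) = 12 \left(-92 + 11 \left(-36\right)\right) = 12 \left(-92 - 396\right) = 12 \left(-488\right) = -5856$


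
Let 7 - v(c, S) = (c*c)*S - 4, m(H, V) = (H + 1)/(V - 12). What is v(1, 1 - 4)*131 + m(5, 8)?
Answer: 3665/2 ≈ 1832.5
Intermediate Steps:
m(H, V) = (1 + H)/(-12 + V)
v(c, S) = 11 - S*c² (v(c, S) = 7 - ((c*c)*S - 4) = 7 - (c²*S - 4) = 7 - (S*c² - 4) = 7 - (-4 + S*c²) = 7 + (4 - S*c²) = 11 - S*c²)
v(1, 1 - 4)*131 + m(5, 8) = (11 - 1*(1 - 4)*1²)*131 + (1 + 5)/(-12 + 8) = (11 - 1*(-3)*1)*131 + 6/(-4) = (11 + 3)*131 - ¼*6 = 14*131 - 3/2 = 1834 - 3/2 = 3665/2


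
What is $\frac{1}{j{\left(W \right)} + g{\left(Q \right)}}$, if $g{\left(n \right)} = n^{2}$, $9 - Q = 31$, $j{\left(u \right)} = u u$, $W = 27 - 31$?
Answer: $\frac{1}{500} \approx 0.002$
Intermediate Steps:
$W = -4$ ($W = 27 - 31 = -4$)
$j{\left(u \right)} = u^{2}$
$Q = -22$ ($Q = 9 - 31 = -22$)
$\frac{1}{j{\left(W \right)} + g{\left(Q \right)}} = \frac{1}{\left(-4\right)^{2} + \left(-22\right)^{2}} = \frac{1}{16 + 484} = \frac{1}{500}$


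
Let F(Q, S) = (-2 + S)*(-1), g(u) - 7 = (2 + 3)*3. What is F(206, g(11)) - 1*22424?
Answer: -22444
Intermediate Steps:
g(u) = 22 (g(u) = 7 + (2 + 3)*3 = 7 + 5*3 = 7 + 15 = 22)
F(Q, S) = 2 - S
F(206, g(11)) - 1*22424 = (2 - 1*22) - 1*22424 = (2 - 22) - 22424 = -20 - 22424 = -22444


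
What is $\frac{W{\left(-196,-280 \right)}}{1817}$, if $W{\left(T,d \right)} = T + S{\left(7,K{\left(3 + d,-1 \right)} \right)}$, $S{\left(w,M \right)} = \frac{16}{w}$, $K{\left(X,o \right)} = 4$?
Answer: $- \frac{1356}{12719} \approx -0.10661$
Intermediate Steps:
$W{\left(T,d \right)} = \frac{16}{7} + T$ ($W{\left(T,d \right)} = T + \frac{16}{7} = \frac{16}{7} + T$)
$\frac{W{\left(-196,-280 \right)}}{1817} = \frac{\frac{16}{7} - 196}{1817} = \left(- \frac{1356}{7}\right) \frac{1}{1817} = - \frac{1356}{12719}$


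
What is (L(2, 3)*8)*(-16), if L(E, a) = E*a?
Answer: -768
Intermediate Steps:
(L(2, 3)*8)*(-16) = ((2*3)*8)*(-16) = (6*8)*(-16) = 48*(-16) = -768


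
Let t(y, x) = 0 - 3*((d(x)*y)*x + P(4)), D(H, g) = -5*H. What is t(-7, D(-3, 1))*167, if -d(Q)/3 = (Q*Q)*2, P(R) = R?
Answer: -71018754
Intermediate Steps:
d(Q) = -6*Q² (d(Q) = -3*Q*Q*2 = -3*Q²*2 = -6*Q²)
t(y, x) = -12 + 18*y*x³ (t(y, x) = 0 - 3*(((-6*x²)*y)*x + 4) = 0 - 3*((-6*y*x²)*x + 4) = 0 - 3*(-6*y*x³ + 4) = 0 - 3*(4 - 6*y*x³) = 0 + (-12 + 18*y*x³) = -12 + 18*y*x³)
t(-7, D(-3, 1))*167 = (-12 + 18*(-7)*(-5*(-3))³)*167 = (-12 + 18*(-7)*15³)*167 = (-12 + 18*(-7)*3375)*167 = (-12 - 425250)*167 = -425262*167 = -71018754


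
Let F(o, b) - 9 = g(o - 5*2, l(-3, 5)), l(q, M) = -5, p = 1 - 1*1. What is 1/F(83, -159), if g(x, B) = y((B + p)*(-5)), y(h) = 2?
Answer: 1/11 ≈ 0.090909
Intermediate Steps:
p = 0 (p = 1 - 1 = 0)
g(x, B) = 2
F(o, b) = 11 (F(o, b) = 9 + 2 = 11)
1/F(83, -159) = 1/11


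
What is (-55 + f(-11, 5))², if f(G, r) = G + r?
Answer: 3721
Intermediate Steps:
(-55 + f(-11, 5))² = (-55 + (-11 + 5))² = (-55 - 6)² = (-61)² = 3721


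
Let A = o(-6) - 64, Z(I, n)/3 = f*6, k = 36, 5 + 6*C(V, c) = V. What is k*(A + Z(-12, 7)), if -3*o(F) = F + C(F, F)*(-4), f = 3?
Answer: -376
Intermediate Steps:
C(V, c) = -5/6 + V/6
o(F) = -10/9 - F/9 (o(F) = -(F + (-5/6 + F/6)*(-4))/3 = -(F + (10/3 - 2*F/3))/3 = -(10/3 + F/3)/3 = -10/9 - F/9)
Z(I, n) = 54 (Z(I, n) = 3*(3*6) = 3*18 = 54)
A = -580/9 (A = (-10/9 - 1/9*(-6)) - 64 = (-10/9 + 2/3) - 64 = -4/9 - 64 = -580/9 ≈ -64.444)
k*(A + Z(-12, 7)) = 36*(-580/9 + 54) = 36*(-94/9) = -376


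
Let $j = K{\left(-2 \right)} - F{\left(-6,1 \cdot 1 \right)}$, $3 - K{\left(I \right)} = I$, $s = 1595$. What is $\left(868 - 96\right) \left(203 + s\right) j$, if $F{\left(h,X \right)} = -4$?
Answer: $12492504$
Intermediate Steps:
$K{\left(I \right)} = 3 - I$
$j = 9$ ($j = \left(3 - -2\right) - -4 = \left(3 + 2\right) + 4 = 5 + 4 = 9$)
$\left(868 - 96\right) \left(203 + s\right) j = \left(868 - 96\right) \left(203 + 1595\right) 9 = 772 \cdot 1798 \cdot 9 = 1388056 \cdot 9 = 12492504$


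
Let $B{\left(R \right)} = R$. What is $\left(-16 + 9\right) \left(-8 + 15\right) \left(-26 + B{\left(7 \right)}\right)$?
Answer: $931$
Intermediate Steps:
$\left(-16 + 9\right) \left(-8 + 15\right) \left(-26 + B{\left(7 \right)}\right) = \left(-16 + 9\right) \left(-8 + 15\right) \left(-26 + 7\right) = \left(-7\right) 7 \left(-19\right) = \left(-49\right) \left(-19\right) = 931$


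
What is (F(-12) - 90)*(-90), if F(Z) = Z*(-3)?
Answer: 4860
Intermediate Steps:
F(Z) = -3*Z
(F(-12) - 90)*(-90) = (-3*(-12) - 90)*(-90) = (36 - 90)*(-90) = -54*(-90) = 4860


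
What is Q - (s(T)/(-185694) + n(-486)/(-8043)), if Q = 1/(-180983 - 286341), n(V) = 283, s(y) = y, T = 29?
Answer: 1370335542913/38775867286156 ≈ 0.035340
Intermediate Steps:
Q = -1/467324 (Q = 1/(-467324) = -1/467324 ≈ -2.1398e-6)
Q - (s(T)/(-185694) + n(-486)/(-8043)) = -1/467324 - (29/(-185694) + 283/(-8043)) = -1/467324 - (29*(-1/185694) + 283*(-1/8043)) = -1/467324 - (-29/185694 - 283/8043) = -1/467324 - 1*(-5864961/165948538) = -1/467324 + 5864961/165948538 = 1370335542913/38775867286156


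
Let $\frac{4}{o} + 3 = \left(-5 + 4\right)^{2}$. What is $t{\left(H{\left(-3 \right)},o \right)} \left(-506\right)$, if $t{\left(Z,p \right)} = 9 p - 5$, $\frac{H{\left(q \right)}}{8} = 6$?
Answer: $11638$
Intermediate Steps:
$H{\left(q \right)} = 48$ ($H{\left(q \right)} = 8 \cdot 6 = 48$)
$o = -2$ ($o = \frac{4}{-3 + \left(-5 + 4\right)^{2}} = \frac{4}{-3 + \left(-1\right)^{2}} = \frac{4}{-3 + 1} = \frac{4}{-2} = 4 \left(- \frac{1}{2}\right) = -2$)
$t{\left(Z,p \right)} = -5 + 9 p$
$t{\left(H{\left(-3 \right)},o \right)} \left(-506\right) = \left(-5 + 9 \left(-2\right)\right) \left(-506\right) = \left(-5 - 18\right) \left(-506\right) = \left(-23\right) \left(-506\right) = 11638$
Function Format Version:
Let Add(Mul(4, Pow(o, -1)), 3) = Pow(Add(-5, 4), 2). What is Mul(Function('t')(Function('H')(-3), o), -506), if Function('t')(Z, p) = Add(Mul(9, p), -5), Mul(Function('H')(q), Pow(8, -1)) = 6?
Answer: 11638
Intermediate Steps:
Function('H')(q) = 48 (Function('H')(q) = Mul(8, 6) = 48)
o = -2 (o = Mul(4, Pow(Add(-3, Pow(Add(-5, 4), 2)), -1)) = Mul(4, Pow(Add(-3, Pow(-1, 2)), -1)) = Mul(4, Pow(Add(-3, 1), -1)) = Mul(4, Pow(-2, -1)) = Mul(4, Rational(-1, 2)) = -2)
Function('t')(Z, p) = Add(-5, Mul(9, p))
Mul(Function('t')(Function('H')(-3), o), -506) = Mul(Add(-5, Mul(9, -2)), -506) = Mul(Add(-5, -18), -506) = Mul(-23, -506) = 11638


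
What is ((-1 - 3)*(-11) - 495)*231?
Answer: -104181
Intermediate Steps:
((-1 - 3)*(-11) - 495)*231 = (-4*(-11) - 495)*231 = (44 - 495)*231 = -451*231 = -104181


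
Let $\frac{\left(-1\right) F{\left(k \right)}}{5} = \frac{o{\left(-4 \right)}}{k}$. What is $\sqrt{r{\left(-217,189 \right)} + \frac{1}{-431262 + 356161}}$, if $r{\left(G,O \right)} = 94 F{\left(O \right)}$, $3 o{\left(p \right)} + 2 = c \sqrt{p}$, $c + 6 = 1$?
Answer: $\frac{\sqrt{37111956046711 + 185561270612900 i}}{4731363} \approx 2.2485 + 1.8433 i$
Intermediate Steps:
$c = -5$ ($c = -6 + 1 = -5$)
$o{\left(p \right)} = - \frac{2}{3} - \frac{5 \sqrt{p}}{3}$ ($o{\left(p \right)} = - \frac{2}{3} + \frac{\left(-5\right) \sqrt{p}}{3} = - \frac{2}{3} - \frac{5 \sqrt{p}}{3}$)
$F{\left(k \right)} = - \frac{5 \left(- \frac{2}{3} - \frac{10 i}{3}\right)}{k}$ ($F{\left(k \right)} = - 5 \frac{- \frac{2}{3} - \frac{5 \sqrt{-4}}{3}}{k} = - 5 \frac{- \frac{2}{3} - \frac{5 \cdot 2 i}{3}}{k} = - 5 \frac{- \frac{2}{3} - \frac{10 i}{3}}{k} = - \frac{5 \left(- \frac{2}{3} - \frac{10 i}{3}\right)}{k}$)
$r{\left(G,O \right)} = \frac{940 \left(1 + 5 i\right)}{3 O}$ ($r{\left(G,O \right)} = 94 \frac{10 \left(1 + 5 i\right)}{3 O} = \frac{940 \left(1 + 5 i\right)}{3 O}$)
$\sqrt{r{\left(-217,189 \right)} + \frac{1}{-431262 + 356161}} = \sqrt{\frac{940 \left(1 + 5 i\right)}{3 \cdot 189} + \frac{1}{-431262 + 356161}} = \sqrt{\frac{940}{3} \cdot \frac{1}{189} \left(1 + 5 i\right) + \frac{1}{-75101}} = \sqrt{\left(\frac{940}{567} + \frac{4700 i}{567}\right) - \frac{1}{75101}} = \sqrt{\frac{70594373}{42582267} + \frac{4700 i}{567}}$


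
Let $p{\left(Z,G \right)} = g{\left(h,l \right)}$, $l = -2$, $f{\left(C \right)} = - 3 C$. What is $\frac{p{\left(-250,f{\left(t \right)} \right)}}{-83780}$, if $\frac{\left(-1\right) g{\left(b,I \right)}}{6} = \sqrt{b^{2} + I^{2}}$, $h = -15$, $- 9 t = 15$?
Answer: $\frac{3 \sqrt{229}}{41890} \approx 0.0010837$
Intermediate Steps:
$t = - \frac{5}{3}$ ($t = \left(- \frac{1}{9}\right) 15 = - \frac{5}{3} \approx -1.6667$)
$g{\left(b,I \right)} = - 6 \sqrt{I^{2} + b^{2}}$ ($g{\left(b,I \right)} = - 6 \sqrt{b^{2} + I^{2}} = - 6 \sqrt{I^{2} + b^{2}}$)
$p{\left(Z,G \right)} = - 6 \sqrt{229}$ ($p{\left(Z,G \right)} = - 6 \sqrt{\left(-2\right)^{2} + \left(-15\right)^{2}} = - 6 \sqrt{4 + 225} = - 6 \sqrt{229}$)
$\frac{p{\left(-250,f{\left(t \right)} \right)}}{-83780} = \frac{\left(-6\right) \sqrt{229}}{-83780} = - 6 \sqrt{229} \left(- \frac{1}{83780}\right) = \frac{3 \sqrt{229}}{41890}$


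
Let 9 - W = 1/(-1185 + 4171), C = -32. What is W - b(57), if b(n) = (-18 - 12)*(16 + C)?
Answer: -1406407/2986 ≈ -471.00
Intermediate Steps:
b(n) = 480 (b(n) = (-18 - 12)*(16 - 32) = -30*(-16) = 480)
W = 26873/2986 (W = 9 - 1/(-1185 + 4171) = 9 - 1/2986 = 26873/2986 ≈ 8.9997)
W - b(57) = 26873/2986 - 1*480 = 26873/2986 - 480 = -1406407/2986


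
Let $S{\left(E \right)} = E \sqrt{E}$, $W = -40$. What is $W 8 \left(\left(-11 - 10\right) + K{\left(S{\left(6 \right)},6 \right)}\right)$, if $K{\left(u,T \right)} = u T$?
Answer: $6720 - 11520 \sqrt{6} \approx -21498.0$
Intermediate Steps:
$S{\left(E \right)} = E^{\frac{3}{2}}$
$K{\left(u,T \right)} = T u$
$W 8 \left(\left(-11 - 10\right) + K{\left(S{\left(6 \right)},6 \right)}\right) = \left(-40\right) 8 \left(\left(-11 - 10\right) + 6 \cdot 6^{\frac{3}{2}}\right) = - 320 \left(-21 + 6 \cdot 6 \sqrt{6}\right) = - 320 \left(-21 + 36 \sqrt{6}\right) = 6720 - 11520 \sqrt{6}$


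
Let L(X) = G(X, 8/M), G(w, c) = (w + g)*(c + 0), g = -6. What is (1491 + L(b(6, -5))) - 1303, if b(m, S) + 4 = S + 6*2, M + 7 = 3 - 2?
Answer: 192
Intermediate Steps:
M = -6 (M = -7 + (3 - 2) = -7 + 1 = -6)
G(w, c) = c*(-6 + w) (G(w, c) = (w - 6)*(c + 0) = (-6 + w)*c = c*(-6 + w))
b(m, S) = 8 + S (b(m, S) = -4 + (S + 6*2) = -4 + (S + 12) = -4 + (12 + S) = 8 + S)
L(X) = 8 - 4*X/3 (L(X) = (8/(-6))*(-6 + X) = (8*(-⅙))*(-6 + X) = -4*(-6 + X)/3 = 8 - 4*X/3)
(1491 + L(b(6, -5))) - 1303 = (1491 + (8 - 4*(8 - 5)/3)) - 1303 = (1491 + (8 - 4/3*3)) - 1303 = (1491 + (8 - 4)) - 1303 = (1491 + 4) - 1303 = 1495 - 1303 = 192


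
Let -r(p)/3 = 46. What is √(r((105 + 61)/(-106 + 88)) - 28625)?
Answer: 7*I*√587 ≈ 169.6*I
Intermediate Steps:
r(p) = -138 (r(p) = -3*46 = -138)
√(r((105 + 61)/(-106 + 88)) - 28625) = √(-138 - 28625) = √(-28763) = 7*I*√587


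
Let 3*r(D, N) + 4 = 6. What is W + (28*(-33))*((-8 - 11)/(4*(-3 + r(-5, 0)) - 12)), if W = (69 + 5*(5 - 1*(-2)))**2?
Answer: 159889/16 ≈ 9993.1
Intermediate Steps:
r(D, N) = 2/3 (r(D, N) = -4/3 + (1/3)*6 = -4/3 + 2 = 2/3)
W = 10816 (W = (69 + 5*(5 + 2))**2 = (69 + 5*7)**2 = (69 + 35)**2 = 104**2 = 10816)
W + (28*(-33))*((-8 - 11)/(4*(-3 + r(-5, 0)) - 12)) = 10816 + (28*(-33))*((-8 - 11)/(4*(-3 + 2/3) - 12)) = 10816 - (-17556)/(4*(-7/3) - 12) = 10816 - (-17556)/(-28/3 - 12) = 10816 - (-17556)/(-64/3) = 10816 - (-17556)*(-3)/64 = 10816 - 924*57/64 = 10816 - 13167/16 = 159889/16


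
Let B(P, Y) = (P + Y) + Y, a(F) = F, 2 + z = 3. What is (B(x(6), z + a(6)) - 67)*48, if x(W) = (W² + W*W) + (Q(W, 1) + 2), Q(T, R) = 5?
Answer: 1248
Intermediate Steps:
z = 1 (z = -2 + 3 = 1)
x(W) = 7 + 2*W² (x(W) = (W² + W*W) + (5 + 2) = (W² + W²) + 7 = 2*W² + 7 = 7 + 2*W²)
B(P, Y) = P + 2*Y
(B(x(6), z + a(6)) - 67)*48 = (((7 + 2*6²) + 2*(1 + 6)) - 67)*48 = (((7 + 2*36) + 2*7) - 67)*48 = (((7 + 72) + 14) - 67)*48 = ((79 + 14) - 67)*48 = (93 - 67)*48 = 26*48 = 1248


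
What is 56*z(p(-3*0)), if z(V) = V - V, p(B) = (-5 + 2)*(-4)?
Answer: 0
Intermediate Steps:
p(B) = 12 (p(B) = -3*(-4) = 12)
z(V) = 0
56*z(p(-3*0)) = 56*0 = 0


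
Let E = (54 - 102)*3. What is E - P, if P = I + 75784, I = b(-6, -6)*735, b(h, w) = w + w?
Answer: -67108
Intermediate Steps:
b(h, w) = 2*w
E = -144 (E = -48*3 = -144)
I = -8820 (I = (2*(-6))*735 = -12*735 = -8820)
P = 66964 (P = -8820 + 75784 = 66964)
E - P = -144 - 1*66964 = -144 - 66964 = -67108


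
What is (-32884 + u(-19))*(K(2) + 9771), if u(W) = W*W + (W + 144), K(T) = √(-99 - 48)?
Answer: -316560858 - 226786*I*√3 ≈ -3.1656e+8 - 3.9281e+5*I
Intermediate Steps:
K(T) = 7*I*√3 (K(T) = √(-147) = 7*I*√3)
u(W) = 144 + W + W² (u(W) = W² + (144 + W) = 144 + W + W²)
(-32884 + u(-19))*(K(2) + 9771) = (-32884 + (144 - 19 + (-19)²))*(7*I*√3 + 9771) = (-32884 + (144 - 19 + 361))*(9771 + 7*I*√3) = (-32884 + 486)*(9771 + 7*I*√3) = -32398*(9771 + 7*I*√3) = -316560858 - 226786*I*√3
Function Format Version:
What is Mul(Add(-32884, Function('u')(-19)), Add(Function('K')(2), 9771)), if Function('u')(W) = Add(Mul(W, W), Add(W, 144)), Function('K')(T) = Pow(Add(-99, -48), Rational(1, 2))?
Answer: Add(-316560858, Mul(-226786, I, Pow(3, Rational(1, 2)))) ≈ Add(-3.1656e+8, Mul(-3.9281e+5, I))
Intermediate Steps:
Function('K')(T) = Mul(7, I, Pow(3, Rational(1, 2))) (Function('K')(T) = Pow(-147, Rational(1, 2)) = Mul(7, I, Pow(3, Rational(1, 2))))
Function('u')(W) = Add(144, W, Pow(W, 2)) (Function('u')(W) = Add(Pow(W, 2), Add(144, W)) = Add(144, W, Pow(W, 2)))
Mul(Add(-32884, Function('u')(-19)), Add(Function('K')(2), 9771)) = Mul(Add(-32884, Add(144, -19, Pow(-19, 2))), Add(Mul(7, I, Pow(3, Rational(1, 2))), 9771)) = Mul(Add(-32884, Add(144, -19, 361)), Add(9771, Mul(7, I, Pow(3, Rational(1, 2))))) = Mul(Add(-32884, 486), Add(9771, Mul(7, I, Pow(3, Rational(1, 2))))) = Mul(-32398, Add(9771, Mul(7, I, Pow(3, Rational(1, 2))))) = Add(-316560858, Mul(-226786, I, Pow(3, Rational(1, 2))))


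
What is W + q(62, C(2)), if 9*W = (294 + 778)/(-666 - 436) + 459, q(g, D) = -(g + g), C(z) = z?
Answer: -362543/4959 ≈ -73.108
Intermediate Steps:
q(g, D) = -2*g
W = 252373/4959 (W = ((294 + 778)/(-666 - 436) + 459)/9 = (1072/(-1102) + 459)/9 = (1072*(-1/1102) + 459)/9 = (-536/551 + 459)/9 = (⅑)*(252373/551) = 252373/4959 ≈ 50.892)
W + q(62, C(2)) = 252373/4959 - 2*62 = 252373/4959 - 124 = -362543/4959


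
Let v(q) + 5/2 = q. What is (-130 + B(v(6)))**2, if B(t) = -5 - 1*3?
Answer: 19044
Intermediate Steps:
v(q) = -5/2 + q
B(t) = -8 (B(t) = -5 - 3 = -8)
(-130 + B(v(6)))**2 = (-130 - 8)**2 = (-138)**2 = 19044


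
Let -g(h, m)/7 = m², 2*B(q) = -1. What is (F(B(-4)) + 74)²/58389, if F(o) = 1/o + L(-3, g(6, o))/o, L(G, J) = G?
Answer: 2028/19463 ≈ 0.10420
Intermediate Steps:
B(q) = -½ (B(q) = (½)*(-1) = -½)
g(h, m) = -7*m²
F(o) = -2/o (F(o) = 1/o - 3/o = -2/o)
(F(B(-4)) + 74)²/58389 = (-2/(-½) + 74)²/58389 = (-2*(-2) + 74)²*(1/58389) = (4 + 74)²*(1/58389) = 78²*(1/58389) = 6084*(1/58389) = 2028/19463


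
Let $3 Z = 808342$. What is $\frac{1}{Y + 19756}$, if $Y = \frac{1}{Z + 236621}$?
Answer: $\frac{1518205}{29993657983} \approx 5.0618 \cdot 10^{-5}$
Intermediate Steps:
$Z = \frac{808342}{3}$ ($Z = \frac{1}{3} \cdot 808342 = \frac{808342}{3} \approx 2.6945 \cdot 10^{5}$)
$Y = \frac{3}{1518205}$ ($Y = \frac{1}{\frac{808342}{3} + 236621} = \frac{1}{\frac{1518205}{3}} = \frac{3}{1518205} \approx 1.976 \cdot 10^{-6}$)
$\frac{1}{Y + 19756} = \frac{1}{\frac{3}{1518205} + 19756} = \frac{1}{\frac{29993657983}{1518205}} = \frac{1518205}{29993657983}$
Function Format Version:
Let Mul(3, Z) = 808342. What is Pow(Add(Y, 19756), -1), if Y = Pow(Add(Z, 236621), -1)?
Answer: Rational(1518205, 29993657983) ≈ 5.0618e-5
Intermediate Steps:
Z = Rational(808342, 3) (Z = Mul(Rational(1, 3), 808342) = Rational(808342, 3) ≈ 2.6945e+5)
Y = Rational(3, 1518205) (Y = Pow(Add(Rational(808342, 3), 236621), -1) = Pow(Rational(1518205, 3), -1) = Rational(3, 1518205) ≈ 1.9760e-6)
Pow(Add(Y, 19756), -1) = Pow(Add(Rational(3, 1518205), 19756), -1) = Pow(Rational(29993657983, 1518205), -1) = Rational(1518205, 29993657983)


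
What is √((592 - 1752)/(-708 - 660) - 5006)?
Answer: I*√16261739/57 ≈ 70.747*I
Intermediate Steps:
√((592 - 1752)/(-708 - 660) - 5006) = √(-1160/(-1368) - 5006) = √(-1160*(-1/1368) - 5006) = √(145/171 - 5006) = √(-855881/171) = I*√16261739/57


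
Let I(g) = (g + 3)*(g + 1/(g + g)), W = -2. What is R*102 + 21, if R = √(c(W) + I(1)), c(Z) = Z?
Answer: 225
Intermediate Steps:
I(g) = (3 + g)*(g + 1/(2*g))
R = 2 (R = √(-2 + (½ + 1² + 3*1 + (3/2)/1)) = √(-2 + (½ + 1 + 3 + (3/2)*1)) = √(-2 + (½ + 1 + 3 + 3/2)) = √(-2 + 6) = √4 = 2)
R*102 + 21 = 2*102 + 21 = 204 + 21 = 225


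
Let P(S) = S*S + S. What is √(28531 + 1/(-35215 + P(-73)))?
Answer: 2*√6401940417663/29959 ≈ 168.91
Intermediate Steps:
P(S) = S + S² (P(S) = S² + S = S + S²)
√(28531 + 1/(-35215 + P(-73))) = √(28531 + 1/(-35215 - 73*(1 - 73))) = √(28531 + 1/(-35215 - 73*(-72))) = √(28531 + 1/(-35215 + 5256)) = √(28531 + 1/(-29959)) = √(28531 - 1/29959) = √(854760228/29959) = 2*√6401940417663/29959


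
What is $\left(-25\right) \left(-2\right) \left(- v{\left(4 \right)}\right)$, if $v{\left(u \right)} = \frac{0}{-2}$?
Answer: $0$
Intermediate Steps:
$v{\left(u \right)} = 0$ ($v{\left(u \right)} = 0 \left(- \frac{1}{2}\right) = 0$)
$\left(-25\right) \left(-2\right) \left(- v{\left(4 \right)}\right) = \left(-25\right) \left(-2\right) \left(\left(-1\right) 0\right) = 50 \cdot 0 = 0$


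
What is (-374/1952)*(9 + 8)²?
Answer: -54043/976 ≈ -55.372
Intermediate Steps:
(-374/1952)*(9 + 8)² = -374*1/1952*17² = -187/976*289 = -54043/976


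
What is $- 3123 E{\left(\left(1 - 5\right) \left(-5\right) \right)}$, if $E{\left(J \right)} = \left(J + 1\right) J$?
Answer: $-1311660$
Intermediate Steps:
$E{\left(J \right)} = J \left(1 + J\right)$ ($E{\left(J \right)} = \left(1 + J\right) J = J \left(1 + J\right)$)
$- 3123 E{\left(\left(1 - 5\right) \left(-5\right) \right)} = - 3123 \left(1 - 5\right) \left(-5\right) \left(1 + \left(1 - 5\right) \left(-5\right)\right) = - 3123 \left(-4\right) \left(-5\right) \left(1 - -20\right) = - 3123 \cdot 20 \left(1 + 20\right) = - 3123 \cdot 20 \cdot 21 = \left(-3123\right) 420 = -1311660$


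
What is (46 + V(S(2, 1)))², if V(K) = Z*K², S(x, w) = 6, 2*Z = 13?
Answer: 78400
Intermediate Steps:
Z = 13/2 (Z = (½)*13 = 13/2 ≈ 6.5000)
V(K) = 13*K²/2
(46 + V(S(2, 1)))² = (46 + (13/2)*6²)² = (46 + (13/2)*36)² = (46 + 234)² = 280² = 78400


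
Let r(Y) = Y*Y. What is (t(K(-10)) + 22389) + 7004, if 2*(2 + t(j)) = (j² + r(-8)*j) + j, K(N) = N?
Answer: 29116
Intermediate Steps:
r(Y) = Y²
t(j) = -2 + j²/2 + 65*j/2 (t(j) = -2 + ((j² + (-8)²*j) + j)/2 = -2 + ((j² + 64*j) + j)/2 = -2 + (j² + 65*j)/2 = -2 + (j²/2 + 65*j/2) = -2 + j²/2 + 65*j/2)
(t(K(-10)) + 22389) + 7004 = ((-2 + (½)*(-10)² + (65/2)*(-10)) + 22389) + 7004 = ((-2 + (½)*100 - 325) + 22389) + 7004 = ((-2 + 50 - 325) + 22389) + 7004 = (-277 + 22389) + 7004 = 22112 + 7004 = 29116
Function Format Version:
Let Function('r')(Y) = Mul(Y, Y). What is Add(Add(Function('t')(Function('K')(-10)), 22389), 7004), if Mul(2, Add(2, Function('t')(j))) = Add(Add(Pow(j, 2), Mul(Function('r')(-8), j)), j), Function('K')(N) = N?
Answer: 29116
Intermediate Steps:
Function('r')(Y) = Pow(Y, 2)
Function('t')(j) = Add(-2, Mul(Rational(1, 2), Pow(j, 2)), Mul(Rational(65, 2), j)) (Function('t')(j) = Add(-2, Mul(Rational(1, 2), Add(Add(Pow(j, 2), Mul(Pow(-8, 2), j)), j))) = Add(-2, Mul(Rational(1, 2), Add(Add(Pow(j, 2), Mul(64, j)), j))) = Add(-2, Mul(Rational(1, 2), Add(Pow(j, 2), Mul(65, j)))) = Add(-2, Add(Mul(Rational(1, 2), Pow(j, 2)), Mul(Rational(65, 2), j))) = Add(-2, Mul(Rational(1, 2), Pow(j, 2)), Mul(Rational(65, 2), j)))
Add(Add(Function('t')(Function('K')(-10)), 22389), 7004) = Add(Add(Add(-2, Mul(Rational(1, 2), Pow(-10, 2)), Mul(Rational(65, 2), -10)), 22389), 7004) = Add(Add(Add(-2, Mul(Rational(1, 2), 100), -325), 22389), 7004) = Add(Add(Add(-2, 50, -325), 22389), 7004) = Add(Add(-277, 22389), 7004) = Add(22112, 7004) = 29116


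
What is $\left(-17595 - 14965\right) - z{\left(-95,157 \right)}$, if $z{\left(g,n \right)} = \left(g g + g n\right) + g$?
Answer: $-26575$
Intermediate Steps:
$z{\left(g,n \right)} = g + g^{2} + g n$ ($z{\left(g,n \right)} = \left(g^{2} + g n\right) + g = g + g^{2} + g n$)
$\left(-17595 - 14965\right) - z{\left(-95,157 \right)} = \left(-17595 - 14965\right) - - 95 \left(1 - 95 + 157\right) = \left(-17595 - 14965\right) - \left(-95\right) 63 = -32560 - -5985 = -32560 + 5985 = -26575$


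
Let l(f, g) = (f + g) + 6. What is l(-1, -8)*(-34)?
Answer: 102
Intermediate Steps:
l(f, g) = 6 + f + g
l(-1, -8)*(-34) = (6 - 1 - 8)*(-34) = -3*(-34) = 102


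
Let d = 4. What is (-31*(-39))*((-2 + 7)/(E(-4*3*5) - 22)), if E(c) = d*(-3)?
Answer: -6045/34 ≈ -177.79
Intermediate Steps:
E(c) = -12 (E(c) = 4*(-3) = -12)
(-31*(-39))*((-2 + 7)/(E(-4*3*5) - 22)) = (-31*(-39))*((-2 + 7)/(-12 - 22)) = 1209*(5/(-34)) = 1209*(5*(-1/34)) = 1209*(-5/34) = -6045/34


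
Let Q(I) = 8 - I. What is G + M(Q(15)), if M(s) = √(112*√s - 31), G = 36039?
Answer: 36039 + √(-31 + 112*I*√7) ≈ 36051.0 + 12.825*I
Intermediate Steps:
M(s) = √(-31 + 112*√s)
G + M(Q(15)) = 36039 + √(-31 + 112*√(8 - 1*15)) = 36039 + √(-31 + 112*√(8 - 15)) = 36039 + √(-31 + 112*√(-7)) = 36039 + √(-31 + 112*(I*√7)) = 36039 + √(-31 + 112*I*√7)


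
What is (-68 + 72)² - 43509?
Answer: -43493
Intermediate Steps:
(-68 + 72)² - 43509 = 4² - 43509 = 16 - 43509 = -43493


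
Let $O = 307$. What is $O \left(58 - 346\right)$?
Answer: $-88416$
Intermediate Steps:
$O \left(58 - 346\right) = 307 \left(58 - 346\right) = 307 \left(-288\right) = -88416$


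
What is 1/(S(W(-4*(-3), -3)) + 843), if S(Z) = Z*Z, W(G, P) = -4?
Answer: 1/859 ≈ 0.0011641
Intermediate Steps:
S(Z) = Z²
1/(S(W(-4*(-3), -3)) + 843) = 1/((-4)² + 843) = 1/(16 + 843) = 1/859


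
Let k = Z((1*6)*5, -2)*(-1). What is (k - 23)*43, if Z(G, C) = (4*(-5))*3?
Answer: 1591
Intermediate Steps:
Z(G, C) = -60 (Z(G, C) = -20*3 = -60)
k = 60 (k = -60*(-1) = 60)
(k - 23)*43 = (60 - 23)*43 = 37*43 = 1591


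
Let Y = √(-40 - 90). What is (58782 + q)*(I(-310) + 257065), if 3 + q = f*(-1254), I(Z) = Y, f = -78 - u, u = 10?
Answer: 43477660515 + 169131*I*√130 ≈ 4.3478e+10 + 1.9284e+6*I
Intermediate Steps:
f = -88 (f = -78 - 1*10 = -78 - 10 = -88)
Y = I*√130 (Y = √(-130) = I*√130 ≈ 11.402*I)
I(Z) = I*√130
q = 110349 (q = -3 - 88*(-1254) = -3 + 110352 = 110349)
(58782 + q)*(I(-310) + 257065) = (58782 + 110349)*(I*√130 + 257065) = 169131*(257065 + I*√130) = 43477660515 + 169131*I*√130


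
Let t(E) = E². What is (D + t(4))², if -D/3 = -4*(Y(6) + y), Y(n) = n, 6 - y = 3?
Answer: 15376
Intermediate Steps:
y = 3 (y = 6 - 1*3 = 6 - 3 = 3)
D = 108 (D = -(-12)*(6 + 3) = -(-12)*9 = -3*(-36) = 108)
(D + t(4))² = (108 + 4²)² = (108 + 16)² = 124² = 15376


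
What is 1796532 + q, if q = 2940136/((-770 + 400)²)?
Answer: 61487042734/34225 ≈ 1.7966e+6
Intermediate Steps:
q = 735034/34225 (q = 2940136/((-370)²) = 2940136/136900 = 2940136*(1/136900) = 735034/34225 ≈ 21.477)
1796532 + q = 1796532 + 735034/34225 = 61487042734/34225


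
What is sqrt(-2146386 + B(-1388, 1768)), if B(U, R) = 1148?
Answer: I*sqrt(2145238) ≈ 1464.7*I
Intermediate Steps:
sqrt(-2146386 + B(-1388, 1768)) = sqrt(-2146386 + 1148) = sqrt(-2145238) = I*sqrt(2145238)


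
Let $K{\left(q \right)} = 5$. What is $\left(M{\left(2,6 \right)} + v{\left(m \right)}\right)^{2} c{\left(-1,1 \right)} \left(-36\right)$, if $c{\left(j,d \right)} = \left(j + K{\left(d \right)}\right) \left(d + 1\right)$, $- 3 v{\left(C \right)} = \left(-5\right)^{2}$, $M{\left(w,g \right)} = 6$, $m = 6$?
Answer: $-1568$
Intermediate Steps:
$v{\left(C \right)} = - \frac{25}{3}$ ($v{\left(C \right)} = - \frac{\left(-5\right)^{2}}{3} = \left(- \frac{1}{3}\right) 25 = - \frac{25}{3}$)
$c{\left(j,d \right)} = \left(1 + d\right) \left(5 + j\right)$ ($c{\left(j,d \right)} = \left(j + 5\right) \left(d + 1\right) = \left(5 + j\right) \left(1 + d\right) = \left(1 + d\right) \left(5 + j\right)$)
$\left(M{\left(2,6 \right)} + v{\left(m \right)}\right)^{2} c{\left(-1,1 \right)} \left(-36\right) = \left(6 - \frac{25}{3}\right)^{2} \left(5 - 1 + 5 \cdot 1 + 1 \left(-1\right)\right) \left(-36\right) = \left(- \frac{7}{3}\right)^{2} \left(5 - 1 + 5 - 1\right) \left(-36\right) = \frac{49}{9} \cdot 8 \left(-36\right) = \frac{392}{9} \left(-36\right) = -1568$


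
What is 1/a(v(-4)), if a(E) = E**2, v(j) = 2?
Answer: 1/4 ≈ 0.25000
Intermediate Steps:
1/a(v(-4)) = 1/(2**2) = 1/4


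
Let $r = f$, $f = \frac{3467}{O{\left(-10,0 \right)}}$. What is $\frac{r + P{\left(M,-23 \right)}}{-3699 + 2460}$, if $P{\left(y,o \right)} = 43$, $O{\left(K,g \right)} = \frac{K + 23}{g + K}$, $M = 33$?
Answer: $\frac{4873}{2301} \approx 2.1178$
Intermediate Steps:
$O{\left(K,g \right)} = \frac{23 + K}{K + g}$
$f = - \frac{34670}{13}$ ($f = \frac{3467}{\frac{1}{-10 + 0} \left(23 - 10\right)} = \frac{3467}{\frac{1}{-10} \cdot 13} = \frac{3467}{\left(- \frac{1}{10}\right) 13} = \frac{3467}{- \frac{13}{10}} = 3467 \left(- \frac{10}{13}\right) = - \frac{34670}{13} \approx -2666.9$)
$r = - \frac{34670}{13} \approx -2666.9$
$\frac{r + P{\left(M,-23 \right)}}{-3699 + 2460} = \frac{- \frac{34670}{13} + 43}{-3699 + 2460} = - \frac{34111}{13 \left(-1239\right)} = \left(- \frac{34111}{13}\right) \left(- \frac{1}{1239}\right) = \frac{4873}{2301}$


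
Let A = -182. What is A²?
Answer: 33124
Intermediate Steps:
A² = (-182)² = 33124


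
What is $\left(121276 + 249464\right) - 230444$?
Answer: $140296$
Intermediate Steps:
$\left(121276 + 249464\right) - 230444 = 370740 - 230444 = 140296$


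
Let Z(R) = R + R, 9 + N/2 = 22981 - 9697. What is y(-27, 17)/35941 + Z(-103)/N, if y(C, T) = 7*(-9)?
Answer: -4538248/477116775 ≈ -0.0095118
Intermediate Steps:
y(C, T) = -63
N = 26550 (N = -18 + 2*(22981 - 9697) = -18 + 2*13284 = -18 + 26568 = 26550)
Z(R) = 2*R
y(-27, 17)/35941 + Z(-103)/N = -63/35941 + (2*(-103))/26550 = -63*1/35941 - 206*1/26550 = -63/35941 - 103/13275 = -4538248/477116775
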